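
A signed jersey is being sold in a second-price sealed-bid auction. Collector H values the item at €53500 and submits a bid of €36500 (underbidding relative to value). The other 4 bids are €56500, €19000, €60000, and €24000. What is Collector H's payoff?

Collector H's payoff: €0.

Highest competing bid: €60000.
Collector H's bid €36500 is not the highest, so Collector H loses, pays nothing, and earns zero payoff.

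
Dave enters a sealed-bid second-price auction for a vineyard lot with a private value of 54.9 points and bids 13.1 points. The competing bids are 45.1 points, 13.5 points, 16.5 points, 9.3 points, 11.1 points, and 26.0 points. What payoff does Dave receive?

Highest competing bid: 45.1 points.
Dave's bid 13.1 points is not the highest, so Dave loses, pays nothing, and earns zero payoff.

Dave's payoff: 0.0 points.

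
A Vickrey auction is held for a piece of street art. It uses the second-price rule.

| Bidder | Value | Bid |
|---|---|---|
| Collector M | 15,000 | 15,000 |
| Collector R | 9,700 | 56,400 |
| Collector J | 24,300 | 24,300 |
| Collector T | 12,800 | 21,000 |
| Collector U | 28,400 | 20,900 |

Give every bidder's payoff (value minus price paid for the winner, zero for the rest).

Sorted high to low: Collector R 56,400 > Collector J 24,300 > Collector T 21,000 > Collector U 20,900 > Collector M 15,000.
Collector R has the top bid and wins; the price is the second-highest bid, 24,300.
Collector R's payoff = 9,700 − 24,300 = -14,600. All other bidders lose, so their payoff is 0.

Payoffs: Collector M 0, Collector R -14,600, Collector J 0, Collector T 0, Collector U 0.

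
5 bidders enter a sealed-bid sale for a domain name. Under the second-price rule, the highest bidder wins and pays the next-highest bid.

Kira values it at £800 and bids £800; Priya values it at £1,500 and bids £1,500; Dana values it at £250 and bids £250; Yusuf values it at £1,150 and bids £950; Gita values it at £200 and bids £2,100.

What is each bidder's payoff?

Kira £0, Priya £0, Dana £0, Yusuf £0, Gita -£1,300.

Bids in descending order: Gita £2,100 > Priya £1,500 > Yusuf £950 > Kira £800 > Dana £250.
Gita has the top bid and wins; the price is the second-highest bid, £1,500.
Gita's payoff = £200 − £1,500 = -£1,300. All other bidders lose, so their payoff is 0.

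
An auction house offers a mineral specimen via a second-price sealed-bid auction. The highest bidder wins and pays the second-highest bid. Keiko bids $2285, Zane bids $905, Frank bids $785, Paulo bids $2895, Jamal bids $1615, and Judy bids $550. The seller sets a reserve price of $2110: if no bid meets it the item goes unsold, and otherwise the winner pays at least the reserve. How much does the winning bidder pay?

The winner pays $2285.

Ordered from highest: Paulo $2895, then Keiko $2285, then Jamal $1615, then Zane $905, then Frank $785, then Judy $550.
Paulo has the highest bid, so Paulo wins.
The second-highest bid is $2285, which exceeds the reserve, so that sets the price.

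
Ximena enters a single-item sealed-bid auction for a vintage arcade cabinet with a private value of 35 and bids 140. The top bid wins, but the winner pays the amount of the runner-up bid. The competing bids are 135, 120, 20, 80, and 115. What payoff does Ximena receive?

Highest competing bid: 135.
Ximena's bid 140 is the highest overall, so Ximena wins and pays the second-highest bid, 135.
Payoff = value − price = 35 − 135 = -100.
Overbidding won the item at a price above value — truthful bidding would have avoided this loss.

Payoff = -100.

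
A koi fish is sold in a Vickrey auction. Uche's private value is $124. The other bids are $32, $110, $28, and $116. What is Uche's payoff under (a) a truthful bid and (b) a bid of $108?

(a) $8  (b) $0

The highest competing bid is $116.
Bidding truthfully at $124: Uche has the top bid, wins, and pays the second-highest bid $116. Payoff = $124 − $116 = $8.
Bidding $108: the top bid is $116 (a rival), so Uche loses. Payoff = $0.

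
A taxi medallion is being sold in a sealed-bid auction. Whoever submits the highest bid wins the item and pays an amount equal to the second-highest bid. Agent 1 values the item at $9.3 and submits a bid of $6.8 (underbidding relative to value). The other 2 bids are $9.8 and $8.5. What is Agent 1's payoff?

$0.0

Highest competing bid: $9.8.
Agent 1's bid $6.8 is not the highest, so Agent 1 loses, pays nothing, and earns zero payoff.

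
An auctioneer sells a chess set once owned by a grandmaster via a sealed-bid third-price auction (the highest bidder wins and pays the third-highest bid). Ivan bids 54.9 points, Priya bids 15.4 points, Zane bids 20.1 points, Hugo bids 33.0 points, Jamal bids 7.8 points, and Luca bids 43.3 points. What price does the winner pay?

Bids in descending order: Ivan 54.9 points; Luca 43.3 points; Hugo 33.0 points; Zane 20.1 points; Priya 15.4 points; Jamal 7.8 points.
Ivan is the highest bidder, so Ivan wins.
Under the third-price rule, the price is the third-highest bid: 33.0 points.

Price paid: 33.0 points.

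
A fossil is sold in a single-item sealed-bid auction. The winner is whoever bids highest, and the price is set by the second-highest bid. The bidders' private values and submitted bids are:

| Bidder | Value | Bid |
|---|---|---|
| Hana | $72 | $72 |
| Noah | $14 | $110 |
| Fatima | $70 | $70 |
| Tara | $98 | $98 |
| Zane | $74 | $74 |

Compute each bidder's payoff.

Ranking the bids: Noah $110; Tara $98; Zane $74; Hana $72; Fatima $70.
Noah has the top bid and wins; the price is the second-highest bid, $98.
Noah's payoff = $14 − $98 = -$84. All other bidders lose, so their payoff is 0.

Payoffs: Hana $0, Noah -$84, Fatima $0, Tara $0, Zane $0.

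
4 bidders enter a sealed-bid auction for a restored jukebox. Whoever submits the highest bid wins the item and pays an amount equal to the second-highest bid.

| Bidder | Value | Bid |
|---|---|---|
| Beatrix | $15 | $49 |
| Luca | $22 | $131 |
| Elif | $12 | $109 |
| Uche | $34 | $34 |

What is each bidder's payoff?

Payoffs: Beatrix $0, Luca -$87, Elif $0, Uche $0.

Ranking the bids: Luca $131 > Elif $109 > Beatrix $49 > Uche $34.
Luca has the top bid and wins; the price is the second-highest bid, $109.
Luca's payoff = $22 − $109 = -$87. All other bidders lose, so their payoff is 0.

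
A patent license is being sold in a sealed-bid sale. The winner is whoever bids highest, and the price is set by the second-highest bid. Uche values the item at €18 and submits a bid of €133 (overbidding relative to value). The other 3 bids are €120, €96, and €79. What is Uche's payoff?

Highest competing bid: €120.
Uche's bid €133 is the highest overall, so Uche wins and pays the second-highest bid, €120.
Payoff = value − price = €18 − €120 = -€102.

Payoff = -€102.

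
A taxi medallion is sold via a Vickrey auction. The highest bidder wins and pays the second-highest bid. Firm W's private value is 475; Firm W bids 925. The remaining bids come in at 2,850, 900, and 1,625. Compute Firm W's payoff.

Highest competing bid: 2,850.
Firm W's bid 925 is not the highest, so Firm W loses, pays nothing, and earns zero payoff.

0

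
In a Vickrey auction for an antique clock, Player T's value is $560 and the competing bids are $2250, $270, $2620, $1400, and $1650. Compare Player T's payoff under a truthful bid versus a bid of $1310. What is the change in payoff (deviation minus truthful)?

The highest competing bid is $2620.
Bidding truthfully at $560: the top bid is $2620 (a rival), so Player T loses. Payoff = $0.
Bidding $1310: the top bid is $2620 (a rival), so Player T loses. Payoff = $0.
Change = $0 − $0 = $0.
The bid only affects whether you win, not the price — here both bids land on the same side of the top rival bid, so the deviation is payoff-neutral.

Payoff change: $0.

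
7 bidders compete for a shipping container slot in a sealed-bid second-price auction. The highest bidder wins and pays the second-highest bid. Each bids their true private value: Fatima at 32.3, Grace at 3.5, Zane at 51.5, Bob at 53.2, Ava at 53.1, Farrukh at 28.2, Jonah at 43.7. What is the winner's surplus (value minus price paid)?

0.1

Sorted high to low: Bob 53.2, then Ava 53.1, then Zane 51.5, then Jonah 43.7, then Fatima 32.3, then Farrukh 28.2, then Grace 3.5.
Bob wins with the top bid and pays the second-highest, 53.1.
Surplus = 53.2 − 53.1 = 0.1.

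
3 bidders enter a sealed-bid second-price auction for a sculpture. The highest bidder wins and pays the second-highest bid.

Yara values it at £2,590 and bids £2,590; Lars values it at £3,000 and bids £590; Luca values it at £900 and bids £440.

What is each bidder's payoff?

Bids in descending order: Yara £2,590 > Lars £590 > Luca £440.
Yara has the top bid and wins; the price is the second-highest bid, £590.
Yara's payoff = £2,590 − £590 = £2,000. All other bidders lose, so their payoff is 0.

Yara £2,000, Lars £0, Luca £0.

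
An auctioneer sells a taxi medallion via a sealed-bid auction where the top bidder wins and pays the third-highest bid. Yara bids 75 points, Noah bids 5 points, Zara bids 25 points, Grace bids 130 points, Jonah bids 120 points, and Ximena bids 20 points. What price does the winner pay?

Price paid: 75 points.

Ordered from highest: Grace 130 points > Jonah 120 points > Yara 75 points > Zara 25 points > Ximena 20 points > Noah 5 points.
Grace is the highest bidder, so Grace wins.
Under the third-price rule, the price is the third-highest bid: 75 points.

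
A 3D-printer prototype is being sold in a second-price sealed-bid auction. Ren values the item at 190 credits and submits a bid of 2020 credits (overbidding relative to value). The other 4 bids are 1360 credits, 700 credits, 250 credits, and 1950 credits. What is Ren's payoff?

-1760 credits

Highest competing bid: 1950 credits.
Ren's bid 2020 credits is the highest overall, so Ren wins and pays the second-highest bid, 1950 credits.
Payoff = value − price = 190 credits − 1950 credits = -1760 credits.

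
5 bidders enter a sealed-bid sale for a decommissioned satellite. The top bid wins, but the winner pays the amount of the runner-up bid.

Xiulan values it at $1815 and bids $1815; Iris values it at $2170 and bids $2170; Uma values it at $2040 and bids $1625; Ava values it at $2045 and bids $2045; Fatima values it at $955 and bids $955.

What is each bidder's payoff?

Xiulan $0, Iris $125, Uma $0, Ava $0, Fatima $0.

Bids in descending order: Iris $2170 > Ava $2045 > Xiulan $1815 > Uma $1625 > Fatima $955.
Iris has the top bid and wins; the price is the second-highest bid, $2045.
Iris's payoff = $2170 − $2045 = $125. All other bidders lose, so their payoff is 0.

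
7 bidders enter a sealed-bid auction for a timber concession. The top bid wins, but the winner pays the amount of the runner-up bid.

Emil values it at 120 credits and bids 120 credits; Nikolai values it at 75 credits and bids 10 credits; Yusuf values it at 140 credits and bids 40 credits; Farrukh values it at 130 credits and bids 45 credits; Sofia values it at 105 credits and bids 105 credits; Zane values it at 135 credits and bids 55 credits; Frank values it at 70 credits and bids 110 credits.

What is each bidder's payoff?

Sorted high to low: Emil 120 credits; Frank 110 credits; Sofia 105 credits; Zane 55 credits; Farrukh 45 credits; Yusuf 40 credits; Nikolai 10 credits.
Emil has the top bid and wins; the price is the second-highest bid, 110 credits.
Emil's payoff = 120 credits − 110 credits = 10 credits. All other bidders lose, so their payoff is 0.

Emil 10 credits, Nikolai 0 credits, Yusuf 0 credits, Farrukh 0 credits, Sofia 0 credits, Zane 0 credits, Frank 0 credits.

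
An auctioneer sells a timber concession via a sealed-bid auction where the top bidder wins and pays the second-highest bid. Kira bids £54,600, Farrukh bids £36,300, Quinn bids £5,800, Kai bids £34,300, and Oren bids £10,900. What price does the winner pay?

Ranking the bids: Kira £54,600; Farrukh £36,300; Kai £34,300; Oren £10,900; Quinn £5,800.
Kira is the highest bidder, so Kira wins.
Under the second-price rule, the price is the second-highest bid: £36,300.

The winner pays £36,300.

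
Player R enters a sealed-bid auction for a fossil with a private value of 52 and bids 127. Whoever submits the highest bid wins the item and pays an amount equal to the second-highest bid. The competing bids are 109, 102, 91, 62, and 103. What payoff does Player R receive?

Highest competing bid: 109.
Player R's bid 127 is the highest overall, so Player R wins and pays the second-highest bid, 109.
Payoff = value − price = 52 − 109 = -57.
Overbidding won the item at a price above value — truthful bidding would have avoided this loss.

Payoff = -57.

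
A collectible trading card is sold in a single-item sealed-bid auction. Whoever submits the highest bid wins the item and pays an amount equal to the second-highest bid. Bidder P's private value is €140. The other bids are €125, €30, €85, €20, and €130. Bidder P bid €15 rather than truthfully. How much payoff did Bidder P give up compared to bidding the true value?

The highest competing bid is €130.
Bidding truthfully at €140: Bidder P has the top bid, wins, and pays the second-highest bid €130. Payoff = €140 − €130 = €10.
Bidding €15: the top bid is €130 (a rival), so Bidder P loses. Payoff = €0.
Regret = truthful payoff − actual payoff = €10 − €0 = €10.
Deviating from a truthful bid can only lose payoff in a second-price auction — never gain.

€10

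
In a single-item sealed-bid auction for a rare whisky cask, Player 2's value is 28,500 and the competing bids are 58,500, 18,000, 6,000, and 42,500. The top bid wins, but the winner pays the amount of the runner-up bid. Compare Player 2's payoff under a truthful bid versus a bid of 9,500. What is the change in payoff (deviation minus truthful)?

0

The highest competing bid is 58,500.
Bidding truthfully at 28,500: the top bid is 58,500 (a rival), so Player 2 loses. Payoff = 0.
Bidding 9,500: the top bid is 58,500 (a rival), so Player 2 loses. Payoff = 0.
Change = 0 − 0 = 0.
The bid only affects whether you win, not the price — here both bids land on the same side of the top rival bid, so the deviation is payoff-neutral.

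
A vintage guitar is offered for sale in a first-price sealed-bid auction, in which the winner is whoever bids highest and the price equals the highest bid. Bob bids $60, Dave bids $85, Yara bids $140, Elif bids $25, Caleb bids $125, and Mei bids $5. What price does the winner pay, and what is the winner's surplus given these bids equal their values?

Price $140; surplus $0.

Sorted high to low: Yara $140 > Caleb $125 > Dave $85 > Bob $60 > Elif $25 > Mei $5.
Yara is the highest bidder, so Yara wins.
Under the first-price rule, the price is the highest bid: $140.
Surplus = $140 − $140 = $0.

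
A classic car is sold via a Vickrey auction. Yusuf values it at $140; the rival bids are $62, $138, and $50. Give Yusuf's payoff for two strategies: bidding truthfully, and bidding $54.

The highest competing bid is $138.
Bidding truthfully at $140: Yusuf has the top bid, wins, and pays the second-highest bid $138. Payoff = $140 − $138 = $2.
Bidding $54: the top bid is $138 (a rival), so Yusuf loses. Payoff = $0.

(a) $2  (b) $0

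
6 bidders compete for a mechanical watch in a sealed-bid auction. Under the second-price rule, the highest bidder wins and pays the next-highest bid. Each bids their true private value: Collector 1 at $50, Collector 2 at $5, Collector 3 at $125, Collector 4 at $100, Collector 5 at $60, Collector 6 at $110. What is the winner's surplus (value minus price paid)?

Winner's surplus: $15.

Ranking the bids: Collector 3 $125; Collector 6 $110; Collector 4 $100; Collector 5 $60; Collector 1 $50; Collector 2 $5.
Collector 3 wins with the top bid and pays the second-highest, $110.
Surplus = $125 − $110 = $15.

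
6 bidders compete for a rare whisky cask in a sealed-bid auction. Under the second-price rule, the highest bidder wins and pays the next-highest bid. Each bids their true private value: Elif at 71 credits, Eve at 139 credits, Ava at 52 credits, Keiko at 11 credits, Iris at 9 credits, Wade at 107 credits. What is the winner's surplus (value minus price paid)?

Surplus = 32 credits.

Ordered from highest: Eve 139 credits, then Wade 107 credits, then Elif 71 credits, then Ava 52 credits, then Keiko 11 credits, then Iris 9 credits.
Eve wins with the top bid and pays the second-highest, 107 credits.
Surplus = 139 credits − 107 credits = 32 credits.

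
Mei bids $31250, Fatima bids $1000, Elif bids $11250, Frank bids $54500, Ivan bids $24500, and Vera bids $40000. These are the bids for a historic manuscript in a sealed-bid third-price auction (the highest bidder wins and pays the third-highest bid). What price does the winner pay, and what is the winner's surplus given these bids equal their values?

Price $31250; surplus $23250.

Ordered from highest: Frank $54500, then Vera $40000, then Mei $31250, then Ivan $24500, then Elif $11250, then Fatima $1000.
Frank is the highest bidder, so Frank wins.
Under the third-price rule, the price is the third-highest bid: $31250.
Surplus = $54500 − $31250 = $23250.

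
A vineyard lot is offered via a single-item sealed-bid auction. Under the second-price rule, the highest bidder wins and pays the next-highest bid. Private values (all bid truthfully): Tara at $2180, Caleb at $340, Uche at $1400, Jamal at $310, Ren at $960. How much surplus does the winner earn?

Ranking the bids: Tara $2180; Uche $1400; Ren $960; Caleb $340; Jamal $310.
Tara wins with the top bid and pays the second-highest, $1400.
Surplus = $2180 − $1400 = $780.

Surplus = $780.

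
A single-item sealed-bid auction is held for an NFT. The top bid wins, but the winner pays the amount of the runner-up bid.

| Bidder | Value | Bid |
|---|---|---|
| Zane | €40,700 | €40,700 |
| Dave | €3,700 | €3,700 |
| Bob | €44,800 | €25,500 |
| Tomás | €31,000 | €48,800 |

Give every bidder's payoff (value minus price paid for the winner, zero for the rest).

Sorted high to low: Tomás €48,800; Zane €40,700; Bob €25,500; Dave €3,700.
Tomás has the top bid and wins; the price is the second-highest bid, €40,700.
Tomás's payoff = €31,000 − €40,700 = -€9,700. All other bidders lose, so their payoff is 0.

Zane €0, Dave €0, Bob €0, Tomás -€9,700.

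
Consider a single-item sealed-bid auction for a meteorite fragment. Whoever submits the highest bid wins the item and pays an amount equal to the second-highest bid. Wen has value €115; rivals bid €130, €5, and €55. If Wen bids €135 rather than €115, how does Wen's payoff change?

-€15

The highest competing bid is €130.
Bidding truthfully at €115: the top bid is €130 (a rival), so Wen loses. Payoff = €0.
Bidding €135: Wen has the top bid, wins, and pays the second-highest bid €130. Payoff = €115 − €130 = -€15.
Change = -€15 − €0 = -€15.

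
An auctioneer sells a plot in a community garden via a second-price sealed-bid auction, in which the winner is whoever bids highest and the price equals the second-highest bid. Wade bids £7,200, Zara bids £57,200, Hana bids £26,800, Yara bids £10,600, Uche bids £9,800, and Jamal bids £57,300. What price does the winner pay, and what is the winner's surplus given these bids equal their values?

The winner pays £57,200 for a surplus of £100.

Ranking the bids: Jamal £57,300, then Zara £57,200, then Hana £26,800, then Yara £10,600, then Uche £9,800, then Wade £7,200.
Jamal is the highest bidder, so Jamal wins.
Under the second-price rule, the price is the second-highest bid: £57,200.
Surplus = £57,300 − £57,200 = £100.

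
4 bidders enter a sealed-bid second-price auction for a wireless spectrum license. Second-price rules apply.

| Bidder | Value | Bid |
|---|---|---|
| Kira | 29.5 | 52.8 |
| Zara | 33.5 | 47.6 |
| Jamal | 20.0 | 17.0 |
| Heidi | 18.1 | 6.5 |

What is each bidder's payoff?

Sorted high to low: Kira 52.8 > Zara 47.6 > Jamal 17.0 > Heidi 6.5.
Kira has the top bid and wins; the price is the second-highest bid, 47.6.
Kira's payoff = 29.5 − 47.6 = -18.1. All other bidders lose, so their payoff is 0.

Kira -18.1, Zara 0.0, Jamal 0.0, Heidi 0.0.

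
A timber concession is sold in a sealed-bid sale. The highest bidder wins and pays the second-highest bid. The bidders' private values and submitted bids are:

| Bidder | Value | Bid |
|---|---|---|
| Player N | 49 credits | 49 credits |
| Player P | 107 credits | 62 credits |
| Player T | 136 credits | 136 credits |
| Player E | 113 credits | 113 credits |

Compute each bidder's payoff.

Sorted high to low: Player T 136 credits; Player E 113 credits; Player P 62 credits; Player N 49 credits.
Player T has the top bid and wins; the price is the second-highest bid, 113 credits.
Player T's payoff = 136 credits − 113 credits = 23 credits. All other bidders lose, so their payoff is 0.

Payoffs: Player N 0 credits, Player P 0 credits, Player T 23 credits, Player E 0 credits.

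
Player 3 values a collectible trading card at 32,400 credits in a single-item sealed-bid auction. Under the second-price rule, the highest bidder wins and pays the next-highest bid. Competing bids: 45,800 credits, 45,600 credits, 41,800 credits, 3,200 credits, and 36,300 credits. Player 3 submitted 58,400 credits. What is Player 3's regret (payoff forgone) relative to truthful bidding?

The highest competing bid is 45,800 credits.
Bidding truthfully at 32,400 credits: the top bid is 45,800 credits (a rival), so Player 3 loses. Payoff = 0 credits.
Bidding 58,400 credits: Player 3 has the top bid, wins, and pays the second-highest bid 45,800 credits. Payoff = 32,400 credits − 45,800 credits = -13,400 credits.
Regret = truthful payoff − actual payoff = 0 credits − -13,400 credits = 13,400 credits.
Deviating from a truthful bid can only lose payoff in a second-price auction — never gain.

Payoff forgone: 13,400 credits.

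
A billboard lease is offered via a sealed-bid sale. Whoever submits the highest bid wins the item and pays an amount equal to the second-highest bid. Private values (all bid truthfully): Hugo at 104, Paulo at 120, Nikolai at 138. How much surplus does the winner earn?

Bids in descending order: Nikolai 138, then Paulo 120, then Hugo 104.
Nikolai wins with the top bid and pays the second-highest, 120.
Surplus = 138 − 120 = 18.

Winner's surplus: 18.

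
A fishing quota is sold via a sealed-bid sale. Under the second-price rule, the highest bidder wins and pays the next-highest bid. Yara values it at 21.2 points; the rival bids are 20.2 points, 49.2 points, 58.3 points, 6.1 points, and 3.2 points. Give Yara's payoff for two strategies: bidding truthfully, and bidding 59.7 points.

The highest competing bid is 58.3 points.
Bidding truthfully at 21.2 points: the top bid is 58.3 points (a rival), so Yara loses. Payoff = 0.0 points.
Bidding 59.7 points: Yara has the top bid, wins, and pays the second-highest bid 58.3 points. Payoff = 21.2 points − 58.3 points = -37.1 points.

(a) 0.0 points  (b) -37.1 points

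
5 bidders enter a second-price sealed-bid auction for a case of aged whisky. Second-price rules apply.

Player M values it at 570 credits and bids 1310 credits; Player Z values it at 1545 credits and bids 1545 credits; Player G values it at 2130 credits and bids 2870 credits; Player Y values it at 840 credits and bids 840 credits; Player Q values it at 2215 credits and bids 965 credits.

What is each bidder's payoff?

Ordered from highest: Player G 2870 credits > Player Z 1545 credits > Player M 1310 credits > Player Q 965 credits > Player Y 840 credits.
Player G has the top bid and wins; the price is the second-highest bid, 1545 credits.
Player G's payoff = 2130 credits − 1545 credits = 585 credits. All other bidders lose, so their payoff is 0.

Payoffs: Player M 0 credits, Player Z 0 credits, Player G 585 credits, Player Y 0 credits, Player Q 0 credits.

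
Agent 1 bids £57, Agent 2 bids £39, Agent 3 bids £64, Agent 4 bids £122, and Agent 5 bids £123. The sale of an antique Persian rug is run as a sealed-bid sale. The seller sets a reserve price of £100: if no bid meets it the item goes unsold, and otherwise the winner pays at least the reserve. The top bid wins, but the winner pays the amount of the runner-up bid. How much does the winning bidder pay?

£122

Ordered from highest: Agent 5 £123, then Agent 4 £122, then Agent 3 £64, then Agent 1 £57, then Agent 2 £39.
Agent 5 has the highest bid, so Agent 5 wins.
The second-highest bid is £122, which exceeds the reserve, so that sets the price.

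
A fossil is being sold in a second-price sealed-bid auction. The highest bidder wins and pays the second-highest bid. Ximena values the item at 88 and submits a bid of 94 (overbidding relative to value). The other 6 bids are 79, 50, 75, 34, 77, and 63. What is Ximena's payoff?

Highest competing bid: 79.
Ximena's bid 94 is the highest overall, so Ximena wins and pays the second-highest bid, 79.
Payoff = value − price = 88 − 79 = 9.

9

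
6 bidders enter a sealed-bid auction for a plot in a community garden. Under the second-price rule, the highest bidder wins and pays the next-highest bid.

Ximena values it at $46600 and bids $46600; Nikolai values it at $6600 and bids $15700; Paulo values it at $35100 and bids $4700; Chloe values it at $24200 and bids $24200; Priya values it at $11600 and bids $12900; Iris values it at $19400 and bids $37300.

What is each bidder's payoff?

Payoffs: Ximena $9300, Nikolai $0, Paulo $0, Chloe $0, Priya $0, Iris $0.

Sorted high to low: Ximena $46600, then Iris $37300, then Chloe $24200, then Nikolai $15700, then Priya $12900, then Paulo $4700.
Ximena has the top bid and wins; the price is the second-highest bid, $37300.
Ximena's payoff = $46600 − $37300 = $9300. All other bidders lose, so their payoff is 0.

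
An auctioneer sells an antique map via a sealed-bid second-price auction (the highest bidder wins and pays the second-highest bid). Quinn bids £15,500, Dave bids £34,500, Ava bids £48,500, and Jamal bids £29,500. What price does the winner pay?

Bids in descending order: Ava £48,500 > Dave £34,500 > Jamal £29,500 > Quinn £15,500.
Ava is the highest bidder, so Ava wins.
Under the second-price rule, the price is the second-highest bid: £34,500.

Price paid: £34,500.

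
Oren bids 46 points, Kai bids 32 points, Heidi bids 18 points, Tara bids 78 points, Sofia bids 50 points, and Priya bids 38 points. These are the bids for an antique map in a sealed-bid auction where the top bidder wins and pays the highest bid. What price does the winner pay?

Sorted high to low: Tara 78 points > Sofia 50 points > Oren 46 points > Priya 38 points > Kai 32 points > Heidi 18 points.
Tara is the highest bidder, so Tara wins.
Under the first-price rule, the price is the highest bid: 78 points.

Price paid: 78 points.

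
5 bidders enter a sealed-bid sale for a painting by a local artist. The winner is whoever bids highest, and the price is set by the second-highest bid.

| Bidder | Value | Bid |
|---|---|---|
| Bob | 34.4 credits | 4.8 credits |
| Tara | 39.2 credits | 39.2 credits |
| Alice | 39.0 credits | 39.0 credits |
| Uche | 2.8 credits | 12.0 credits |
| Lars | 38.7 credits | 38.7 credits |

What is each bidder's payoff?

Payoffs: Bob 0.0 credits, Tara 0.2 credits, Alice 0.0 credits, Uche 0.0 credits, Lars 0.0 credits.

Bids in descending order: Tara 39.2 credits, then Alice 39.0 credits, then Lars 38.7 credits, then Uche 12.0 credits, then Bob 4.8 credits.
Tara has the top bid and wins; the price is the second-highest bid, 39.0 credits.
Tara's payoff = 39.2 credits − 39.0 credits = 0.2 credits. All other bidders lose, so their payoff is 0.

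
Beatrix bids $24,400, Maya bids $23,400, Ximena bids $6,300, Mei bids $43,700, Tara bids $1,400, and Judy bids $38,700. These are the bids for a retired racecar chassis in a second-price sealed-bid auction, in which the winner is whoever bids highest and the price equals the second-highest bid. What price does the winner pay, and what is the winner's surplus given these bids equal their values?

Price $38,700; surplus $5,000.

Ranking the bids: Mei $43,700; Judy $38,700; Beatrix $24,400; Maya $23,400; Ximena $6,300; Tara $1,400.
Mei is the highest bidder, so Mei wins.
Under the second-price rule, the price is the second-highest bid: $38,700.
Surplus = $43,700 − $38,700 = $5,000.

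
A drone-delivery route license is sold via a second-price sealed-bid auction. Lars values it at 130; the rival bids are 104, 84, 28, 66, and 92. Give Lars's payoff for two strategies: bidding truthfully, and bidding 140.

The highest competing bid is 104.
Bidding truthfully at 130: Lars has the top bid, wins, and pays the second-highest bid 104. Payoff = 130 − 104 = 26.
Bidding 140: Lars has the top bid, wins, and pays the second-highest bid 104. Payoff = 130 − 104 = 26.

(a) 26  (b) 26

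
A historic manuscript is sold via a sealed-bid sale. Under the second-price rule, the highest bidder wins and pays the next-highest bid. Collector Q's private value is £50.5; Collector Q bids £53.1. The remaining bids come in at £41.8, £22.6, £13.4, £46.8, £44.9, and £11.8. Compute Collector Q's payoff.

£3.7

Highest competing bid: £46.8.
Collector Q's bid £53.1 is the highest overall, so Collector Q wins and pays the second-highest bid, £46.8.
Payoff = value − price = £50.5 − £46.8 = £3.7.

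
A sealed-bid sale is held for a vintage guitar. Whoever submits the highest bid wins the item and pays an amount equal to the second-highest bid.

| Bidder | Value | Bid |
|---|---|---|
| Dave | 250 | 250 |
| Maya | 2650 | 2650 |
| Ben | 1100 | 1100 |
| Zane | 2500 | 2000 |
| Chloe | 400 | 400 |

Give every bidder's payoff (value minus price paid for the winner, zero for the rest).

Ordered from highest: Maya 2650, then Zane 2000, then Ben 1100, then Chloe 400, then Dave 250.
Maya has the top bid and wins; the price is the second-highest bid, 2000.
Maya's payoff = 2650 − 2000 = 650. All other bidders lose, so their payoff is 0.

Dave 0, Maya 650, Ben 0, Zane 0, Chloe 0.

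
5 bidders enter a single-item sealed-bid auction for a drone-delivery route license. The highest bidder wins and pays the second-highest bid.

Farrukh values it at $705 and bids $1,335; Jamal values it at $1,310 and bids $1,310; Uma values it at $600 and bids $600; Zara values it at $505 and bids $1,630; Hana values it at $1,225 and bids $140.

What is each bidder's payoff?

Payoffs: Farrukh $0, Jamal $0, Uma $0, Zara -$830, Hana $0.

Ranking the bids: Zara $1,630, then Farrukh $1,335, then Jamal $1,310, then Uma $600, then Hana $140.
Zara has the top bid and wins; the price is the second-highest bid, $1,335.
Zara's payoff = $505 − $1,335 = -$830. All other bidders lose, so their payoff is 0.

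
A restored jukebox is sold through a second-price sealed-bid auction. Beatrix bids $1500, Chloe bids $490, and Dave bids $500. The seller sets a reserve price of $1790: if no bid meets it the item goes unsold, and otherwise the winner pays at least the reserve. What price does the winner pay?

Ordered from highest: Beatrix $1500 > Dave $500 > Chloe $490.
The top bid $1500 is below the reserve $1790, so the item goes unsold and nothing is paid.

unsold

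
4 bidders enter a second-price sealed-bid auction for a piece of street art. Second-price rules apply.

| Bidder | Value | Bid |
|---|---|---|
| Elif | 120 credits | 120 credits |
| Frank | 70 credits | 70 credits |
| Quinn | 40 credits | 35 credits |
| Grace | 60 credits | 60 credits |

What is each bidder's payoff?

Payoffs: Elif 50 credits, Frank 0 credits, Quinn 0 credits, Grace 0 credits.

Bids in descending order: Elif 120 credits; Frank 70 credits; Grace 60 credits; Quinn 35 credits.
Elif has the top bid and wins; the price is the second-highest bid, 70 credits.
Elif's payoff = 120 credits − 70 credits = 50 credits. All other bidders lose, so their payoff is 0.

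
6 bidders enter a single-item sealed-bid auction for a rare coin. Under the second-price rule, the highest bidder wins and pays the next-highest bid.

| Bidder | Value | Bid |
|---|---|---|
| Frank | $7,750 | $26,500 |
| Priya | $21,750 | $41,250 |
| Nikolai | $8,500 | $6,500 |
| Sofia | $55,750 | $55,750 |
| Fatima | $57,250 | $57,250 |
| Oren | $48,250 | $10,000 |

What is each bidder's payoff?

Payoffs: Frank $0, Priya $0, Nikolai $0, Sofia $0, Fatima $1,500, Oren $0.

Ranking the bids: Fatima $57,250, then Sofia $55,750, then Priya $41,250, then Frank $26,500, then Oren $10,000, then Nikolai $6,500.
Fatima has the top bid and wins; the price is the second-highest bid, $55,750.
Fatima's payoff = $57,250 − $55,750 = $1,500. All other bidders lose, so their payoff is 0.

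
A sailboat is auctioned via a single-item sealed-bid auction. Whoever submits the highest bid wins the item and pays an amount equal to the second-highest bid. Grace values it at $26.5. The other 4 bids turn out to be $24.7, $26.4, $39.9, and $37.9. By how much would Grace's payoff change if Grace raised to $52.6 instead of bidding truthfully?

The highest competing bid is $39.9.
Bidding truthfully at $26.5: the top bid is $39.9 (a rival), so Grace loses. Payoff = $0.0.
Bidding $52.6: Grace has the top bid, wins, and pays the second-highest bid $39.9. Payoff = $26.5 − $39.9 = -$13.4.
Change = -$13.4 − $0.0 = -$13.4.
Deviating from a truthful bid can only lose payoff in a second-price auction — never gain.

-$13.4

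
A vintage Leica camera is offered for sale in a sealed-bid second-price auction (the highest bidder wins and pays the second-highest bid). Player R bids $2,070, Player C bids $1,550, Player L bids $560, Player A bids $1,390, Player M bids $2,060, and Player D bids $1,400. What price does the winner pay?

Price paid: $2,060.

Ordered from highest: Player R $2,070, then Player M $2,060, then Player C $1,550, then Player D $1,400, then Player A $1,390, then Player L $560.
Player R is the highest bidder, so Player R wins.
Under the second-price rule, the price is the second-highest bid: $2,060.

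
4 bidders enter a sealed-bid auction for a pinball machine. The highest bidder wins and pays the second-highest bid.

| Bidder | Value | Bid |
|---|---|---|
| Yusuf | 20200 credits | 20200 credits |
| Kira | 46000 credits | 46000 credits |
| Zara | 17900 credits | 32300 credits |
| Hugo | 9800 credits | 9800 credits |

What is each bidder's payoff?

Ranking the bids: Kira 46000 credits; Zara 32300 credits; Yusuf 20200 credits; Hugo 9800 credits.
Kira has the top bid and wins; the price is the second-highest bid, 32300 credits.
Kira's payoff = 46000 credits − 32300 credits = 13700 credits. All other bidders lose, so their payoff is 0.

Yusuf 0 credits, Kira 13700 credits, Zara 0 credits, Hugo 0 credits.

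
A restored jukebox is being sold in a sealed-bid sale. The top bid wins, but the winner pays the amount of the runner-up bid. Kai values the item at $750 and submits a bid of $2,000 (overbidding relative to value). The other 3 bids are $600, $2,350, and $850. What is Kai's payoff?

$0

Highest competing bid: $2,350.
Kai's bid $2,000 is not the highest, so Kai loses, pays nothing, and earns zero payoff.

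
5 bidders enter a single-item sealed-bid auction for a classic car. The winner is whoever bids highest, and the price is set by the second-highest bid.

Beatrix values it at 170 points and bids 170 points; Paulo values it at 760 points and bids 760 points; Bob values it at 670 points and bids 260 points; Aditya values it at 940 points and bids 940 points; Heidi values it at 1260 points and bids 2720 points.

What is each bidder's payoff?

Payoffs: Beatrix 0 points, Paulo 0 points, Bob 0 points, Aditya 0 points, Heidi 320 points.

Bids in descending order: Heidi 2720 points; Aditya 940 points; Paulo 760 points; Bob 260 points; Beatrix 170 points.
Heidi has the top bid and wins; the price is the second-highest bid, 940 points.
Heidi's payoff = 1260 points − 940 points = 320 points. All other bidders lose, so their payoff is 0.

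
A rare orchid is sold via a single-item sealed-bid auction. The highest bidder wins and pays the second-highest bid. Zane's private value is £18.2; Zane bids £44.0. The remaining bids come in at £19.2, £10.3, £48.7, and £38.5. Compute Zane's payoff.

Highest competing bid: £48.7.
Zane's bid £44.0 is not the highest, so Zane loses, pays nothing, and earns zero payoff.

Payoff = £0.0.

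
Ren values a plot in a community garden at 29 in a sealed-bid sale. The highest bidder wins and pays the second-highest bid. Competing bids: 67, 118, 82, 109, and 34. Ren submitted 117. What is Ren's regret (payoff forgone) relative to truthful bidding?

Payoff forgone: 0.

The highest competing bid is 118.
Bidding truthfully at 29: the top bid is 118 (a rival), so Ren loses. Payoff = 0.
Bidding 117: the top bid is 118 (a rival), so Ren loses. Payoff = 0.
Regret = truthful payoff − actual payoff = 0 − 0 = 0.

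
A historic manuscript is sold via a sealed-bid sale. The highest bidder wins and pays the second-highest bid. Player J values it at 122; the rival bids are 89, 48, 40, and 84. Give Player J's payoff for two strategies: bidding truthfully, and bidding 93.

The highest competing bid is 89.
Bidding truthfully at 122: Player J has the top bid, wins, and pays the second-highest bid 89. Payoff = 122 − 89 = 33.
Bidding 93: Player J has the top bid, wins, and pays the second-highest bid 89. Payoff = 122 − 89 = 33.

Truthful: 33; alternative: 33.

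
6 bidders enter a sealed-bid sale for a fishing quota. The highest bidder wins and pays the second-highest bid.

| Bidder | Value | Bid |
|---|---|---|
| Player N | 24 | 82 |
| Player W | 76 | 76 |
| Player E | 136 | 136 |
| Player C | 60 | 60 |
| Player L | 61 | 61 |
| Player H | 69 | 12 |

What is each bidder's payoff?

Ranking the bids: Player E 136; Player N 82; Player W 76; Player L 61; Player C 60; Player H 12.
Player E has the top bid and wins; the price is the second-highest bid, 82.
Player E's payoff = 136 − 82 = 54. All other bidders lose, so their payoff is 0.

Player N 0, Player W 0, Player E 54, Player C 0, Player L 0, Player H 0.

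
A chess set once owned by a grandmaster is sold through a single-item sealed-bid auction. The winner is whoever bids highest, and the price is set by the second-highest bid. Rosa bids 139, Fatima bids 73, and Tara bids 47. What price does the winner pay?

The winner pays 73.

Ordered from highest: Rosa 139 > Fatima 73 > Tara 47.
Rosa has the highest bid, so Rosa wins.
The second-highest bid is 73, so that is what Rosa pays.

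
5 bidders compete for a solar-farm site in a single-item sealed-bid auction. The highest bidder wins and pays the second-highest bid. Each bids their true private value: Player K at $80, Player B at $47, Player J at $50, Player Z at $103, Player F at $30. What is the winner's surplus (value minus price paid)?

Bids in descending order: Player Z $103 > Player K $80 > Player J $50 > Player B $47 > Player F $30.
Player Z wins with the top bid and pays the second-highest, $80.
Surplus = $103 − $80 = $23.

$23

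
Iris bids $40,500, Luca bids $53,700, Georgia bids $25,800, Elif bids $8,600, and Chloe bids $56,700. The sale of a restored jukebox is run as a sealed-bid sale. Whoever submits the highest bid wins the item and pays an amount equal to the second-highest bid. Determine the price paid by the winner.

Sorted high to low: Chloe $56,700, then Luca $53,700, then Iris $40,500, then Georgia $25,800, then Elif $8,600.
Chloe has the highest bid, so Chloe wins.
The second-highest bid is $53,700, so that is what Chloe pays.

Price paid: $53,700.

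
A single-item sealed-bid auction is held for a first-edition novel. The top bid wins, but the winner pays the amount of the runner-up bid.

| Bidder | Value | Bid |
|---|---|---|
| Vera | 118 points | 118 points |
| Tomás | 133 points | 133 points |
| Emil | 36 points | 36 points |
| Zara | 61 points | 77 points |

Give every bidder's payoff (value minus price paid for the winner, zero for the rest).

Bids in descending order: Tomás 133 points, then Vera 118 points, then Zara 77 points, then Emil 36 points.
Tomás has the top bid and wins; the price is the second-highest bid, 118 points.
Tomás's payoff = 133 points − 118 points = 15 points. All other bidders lose, so their payoff is 0.

Payoffs: Vera 0 points, Tomás 15 points, Emil 0 points, Zara 0 points.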